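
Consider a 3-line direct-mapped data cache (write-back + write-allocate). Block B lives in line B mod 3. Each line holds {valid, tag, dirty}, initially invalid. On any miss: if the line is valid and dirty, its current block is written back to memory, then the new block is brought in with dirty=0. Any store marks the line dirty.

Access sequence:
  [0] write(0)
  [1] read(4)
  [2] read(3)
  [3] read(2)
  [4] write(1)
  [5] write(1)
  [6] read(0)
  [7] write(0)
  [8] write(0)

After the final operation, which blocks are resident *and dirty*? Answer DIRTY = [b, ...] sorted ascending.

0: W B0 -> L0 miss  d=D]
1: R B4 -> L1 miss  d=-]
2: R B3 -> L0 miss wb->B0  d=-]
3: R B2 -> L2 miss  d=-]
4: W B1 -> L1 miss  d=D]
5: W B1 -> L1 hit  d=D]
6: R B0 -> L0 miss  d=-]
7: W B0 -> L0 hit  d=D]
8: W B0 -> L0 hit  d=D]

DIRTY = [0, 1]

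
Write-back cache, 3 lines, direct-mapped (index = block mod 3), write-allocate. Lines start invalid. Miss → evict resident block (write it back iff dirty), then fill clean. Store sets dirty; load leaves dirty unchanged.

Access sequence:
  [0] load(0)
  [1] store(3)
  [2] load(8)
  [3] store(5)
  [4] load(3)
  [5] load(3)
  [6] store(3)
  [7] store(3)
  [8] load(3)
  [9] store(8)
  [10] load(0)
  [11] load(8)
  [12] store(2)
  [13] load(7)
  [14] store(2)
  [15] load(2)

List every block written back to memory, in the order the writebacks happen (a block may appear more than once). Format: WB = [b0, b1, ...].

0: R B0 -> L0 miss  d=-]
1: W B3 -> L0 miss  d=D]
2: R B8 -> L2 miss  d=-]
3: W B5 -> L2 miss  d=D]
4: R B3 -> L0 hit  d=D]
5: R B3 -> L0 hit  d=D]
6: W B3 -> L0 hit  d=D]
7: W B3 -> L0 hit  d=D]
8: R B3 -> L0 hit  d=D]
9: W B8 -> L2 miss wb->B5  d=D]
10: R B0 -> L0 miss wb->B3  d=-]
11: R B8 -> L2 hit  d=D]
12: W B2 -> L2 miss wb->B8  d=D]
13: R B7 -> L1 miss  d=-]
14: W B2 -> L2 hit  d=D]
15: R B2 -> L2 hit  d=D]

WB = [5, 3, 8]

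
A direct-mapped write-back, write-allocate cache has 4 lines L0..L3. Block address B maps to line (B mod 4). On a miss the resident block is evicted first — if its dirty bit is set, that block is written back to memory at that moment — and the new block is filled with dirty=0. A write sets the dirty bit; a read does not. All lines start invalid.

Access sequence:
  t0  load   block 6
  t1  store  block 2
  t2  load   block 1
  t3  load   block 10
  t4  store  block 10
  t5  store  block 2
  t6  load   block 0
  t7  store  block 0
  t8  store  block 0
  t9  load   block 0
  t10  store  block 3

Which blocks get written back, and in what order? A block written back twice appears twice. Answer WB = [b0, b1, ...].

WB = [2, 10]

0: R B6 → L2 miss [-]
1: W B2 → L2 miss [D]
2: R B1 → L1 miss [-]
3: R B10 → L2 miss wb→B2 [-]
4: W B10 → L2 hit [D]
5: W B2 → L2 miss wb→B10 [D]
6: R B0 → L0 miss [-]
7: W B0 → L0 hit [D]
8: W B0 → L0 hit [D]
9: R B0 → L0 hit [D]
10: W B3 → L3 miss [D]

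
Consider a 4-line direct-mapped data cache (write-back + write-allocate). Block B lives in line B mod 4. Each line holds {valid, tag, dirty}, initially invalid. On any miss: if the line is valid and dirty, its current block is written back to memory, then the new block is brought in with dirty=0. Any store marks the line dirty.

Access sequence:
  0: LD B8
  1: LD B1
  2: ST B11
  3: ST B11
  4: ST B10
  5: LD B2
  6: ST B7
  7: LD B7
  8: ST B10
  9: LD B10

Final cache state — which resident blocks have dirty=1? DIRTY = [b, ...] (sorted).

  0 | R B8 → L0 miss [-]
  1 | R B1 → L1 miss [-]
  2 | W B11 → L3 miss [D]
  3 | W B11 → L3 hit [D]
  4 | W B10 → L2 miss [D]
  5 | R B2 → L2 miss wb→B10 [-]
  6 | W B7 → L3 miss wb→B11 [D]
  7 | R B7 → L3 hit [D]
  8 | W B10 → L2 miss [D]
  9 | R B10 → L2 hit [D]

DIRTY = [7, 10]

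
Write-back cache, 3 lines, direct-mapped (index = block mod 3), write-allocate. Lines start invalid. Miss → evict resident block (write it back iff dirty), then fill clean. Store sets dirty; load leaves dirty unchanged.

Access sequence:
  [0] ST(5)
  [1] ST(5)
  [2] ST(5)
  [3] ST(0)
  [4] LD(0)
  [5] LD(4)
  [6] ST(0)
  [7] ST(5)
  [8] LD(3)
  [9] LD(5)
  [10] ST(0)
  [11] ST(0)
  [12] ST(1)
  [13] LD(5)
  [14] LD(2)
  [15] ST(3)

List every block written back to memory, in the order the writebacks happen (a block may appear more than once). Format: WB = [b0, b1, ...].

0: W B5 -> L2 miss  d=D]
1: W B5 -> L2 hit  d=D]
2: W B5 -> L2 hit  d=D]
3: W B0 -> L0 miss  d=D]
4: R B0 -> L0 hit  d=D]
5: R B4 -> L1 miss  d=-]
6: W B0 -> L0 hit  d=D]
7: W B5 -> L2 hit  d=D]
8: R B3 -> L0 miss wb->B0  d=-]
9: R B5 -> L2 hit  d=D]
10: W B0 -> L0 miss  d=D]
11: W B0 -> L0 hit  d=D]
12: W B1 -> L1 miss  d=D]
13: R B5 -> L2 hit  d=D]
14: R B2 -> L2 miss wb->B5  d=-]
15: W B3 -> L0 miss wb->B0  d=D]

WB = [0, 5, 0]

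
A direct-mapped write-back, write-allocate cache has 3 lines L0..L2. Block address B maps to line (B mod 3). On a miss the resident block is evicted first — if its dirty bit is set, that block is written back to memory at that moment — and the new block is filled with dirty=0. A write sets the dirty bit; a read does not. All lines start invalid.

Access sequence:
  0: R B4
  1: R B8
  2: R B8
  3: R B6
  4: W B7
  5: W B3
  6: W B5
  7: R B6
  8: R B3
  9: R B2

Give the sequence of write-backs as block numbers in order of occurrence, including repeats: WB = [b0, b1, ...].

  0 | R B4 → L1 miss [-]
  1 | R B8 → L2 miss [-]
  2 | R B8 → L2 hit [-]
  3 | R B6 → L0 miss [-]
  4 | W B7 → L1 miss [D]
  5 | W B3 → L0 miss [D]
  6 | W B5 → L2 miss [D]
  7 | R B6 → L0 miss wb→B3 [-]
  8 | R B3 → L0 miss [-]
  9 | R B2 → L2 miss wb→B5 [-]

WB = [3, 5]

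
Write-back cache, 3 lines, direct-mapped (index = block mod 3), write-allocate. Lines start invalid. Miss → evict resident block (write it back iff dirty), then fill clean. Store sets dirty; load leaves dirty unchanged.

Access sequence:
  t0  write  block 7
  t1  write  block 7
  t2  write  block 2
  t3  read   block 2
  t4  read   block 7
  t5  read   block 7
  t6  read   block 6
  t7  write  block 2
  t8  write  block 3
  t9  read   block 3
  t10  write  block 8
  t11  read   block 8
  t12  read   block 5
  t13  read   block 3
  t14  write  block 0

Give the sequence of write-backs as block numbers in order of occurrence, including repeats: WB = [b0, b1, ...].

WB = [2, 8, 3]

  0 | W B7 → L1 miss [D]
  1 | W B7 → L1 hit [D]
  2 | W B2 → L2 miss [D]
  3 | R B2 → L2 hit [D]
  4 | R B7 → L1 hit [D]
  5 | R B7 → L1 hit [D]
  6 | R B6 → L0 miss [-]
  7 | W B2 → L2 hit [D]
  8 | W B3 → L0 miss [D]
  9 | R B3 → L0 hit [D]
  10 | W B8 → L2 miss wb→B2 [D]
  11 | R B8 → L2 hit [D]
  12 | R B5 → L2 miss wb→B8 [-]
  13 | R B3 → L0 hit [D]
  14 | W B0 → L0 miss wb→B3 [D]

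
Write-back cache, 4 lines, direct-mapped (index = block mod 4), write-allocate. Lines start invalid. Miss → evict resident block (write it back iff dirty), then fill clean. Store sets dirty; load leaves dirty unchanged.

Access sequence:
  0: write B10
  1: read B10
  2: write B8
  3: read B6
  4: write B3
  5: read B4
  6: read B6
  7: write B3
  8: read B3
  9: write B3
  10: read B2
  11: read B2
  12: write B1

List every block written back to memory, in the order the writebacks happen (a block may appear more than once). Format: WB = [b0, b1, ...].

0: W B10 → L2 miss [D]
1: R B10 → L2 hit [D]
2: W B8 → L0 miss [D]
3: R B6 → L2 miss wb→B10 [-]
4: W B3 → L3 miss [D]
5: R B4 → L0 miss wb→B8 [-]
6: R B6 → L2 hit [-]
7: W B3 → L3 hit [D]
8: R B3 → L3 hit [D]
9: W B3 → L3 hit [D]
10: R B2 → L2 miss [-]
11: R B2 → L2 hit [-]
12: W B1 → L1 miss [D]

WB = [10, 8]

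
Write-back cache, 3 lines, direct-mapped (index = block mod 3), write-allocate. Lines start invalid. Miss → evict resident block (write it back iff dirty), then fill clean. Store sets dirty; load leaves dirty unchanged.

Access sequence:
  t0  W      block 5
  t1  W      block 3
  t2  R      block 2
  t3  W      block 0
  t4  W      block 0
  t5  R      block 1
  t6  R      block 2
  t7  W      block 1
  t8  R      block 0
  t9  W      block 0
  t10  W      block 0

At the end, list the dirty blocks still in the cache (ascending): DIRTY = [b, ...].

DIRTY = [0, 1]

  0 | W B5 → L2 miss [D]
  1 | W B3 → L0 miss [D]
  2 | R B2 → L2 miss wb→B5 [-]
  3 | W B0 → L0 miss wb→B3 [D]
  4 | W B0 → L0 hit [D]
  5 | R B1 → L1 miss [-]
  6 | R B2 → L2 hit [-]
  7 | W B1 → L1 hit [D]
  8 | R B0 → L0 hit [D]
  9 | W B0 → L0 hit [D]
  10 | W B0 → L0 hit [D]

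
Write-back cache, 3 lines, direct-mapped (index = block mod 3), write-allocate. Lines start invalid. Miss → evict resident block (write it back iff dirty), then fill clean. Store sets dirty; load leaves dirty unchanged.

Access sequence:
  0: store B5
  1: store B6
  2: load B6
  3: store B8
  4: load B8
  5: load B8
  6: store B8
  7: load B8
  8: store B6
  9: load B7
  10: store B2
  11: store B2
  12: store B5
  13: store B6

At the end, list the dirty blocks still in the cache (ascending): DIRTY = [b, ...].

DIRTY = [5, 6]

0: W B5 → L2 miss [D]
1: W B6 → L0 miss [D]
2: R B6 → L0 hit [D]
3: W B8 → L2 miss wb→B5 [D]
4: R B8 → L2 hit [D]
5: R B8 → L2 hit [D]
6: W B8 → L2 hit [D]
7: R B8 → L2 hit [D]
8: W B6 → L0 hit [D]
9: R B7 → L1 miss [-]
10: W B2 → L2 miss wb→B8 [D]
11: W B2 → L2 hit [D]
12: W B5 → L2 miss wb→B2 [D]
13: W B6 → L0 hit [D]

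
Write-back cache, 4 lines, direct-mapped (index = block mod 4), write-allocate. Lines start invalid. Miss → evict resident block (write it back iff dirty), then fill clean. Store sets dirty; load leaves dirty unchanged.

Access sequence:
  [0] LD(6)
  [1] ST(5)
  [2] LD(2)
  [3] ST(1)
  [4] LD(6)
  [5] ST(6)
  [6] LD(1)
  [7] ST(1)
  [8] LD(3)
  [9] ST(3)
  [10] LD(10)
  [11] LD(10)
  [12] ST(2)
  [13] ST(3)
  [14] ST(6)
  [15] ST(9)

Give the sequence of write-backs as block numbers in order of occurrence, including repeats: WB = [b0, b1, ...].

  0 | R B6 → L2 miss [-]
  1 | W B5 → L1 miss [D]
  2 | R B2 → L2 miss [-]
  3 | W B1 → L1 miss wb→B5 [D]
  4 | R B6 → L2 miss [-]
  5 | W B6 → L2 hit [D]
  6 | R B1 → L1 hit [D]
  7 | W B1 → L1 hit [D]
  8 | R B3 → L3 miss [-]
  9 | W B3 → L3 hit [D]
  10 | R B10 → L2 miss wb→B6 [-]
  11 | R B10 → L2 hit [-]
  12 | W B2 → L2 miss [D]
  13 | W B3 → L3 hit [D]
  14 | W B6 → L2 miss wb→B2 [D]
  15 | W B9 → L1 miss wb→B1 [D]

WB = [5, 6, 2, 1]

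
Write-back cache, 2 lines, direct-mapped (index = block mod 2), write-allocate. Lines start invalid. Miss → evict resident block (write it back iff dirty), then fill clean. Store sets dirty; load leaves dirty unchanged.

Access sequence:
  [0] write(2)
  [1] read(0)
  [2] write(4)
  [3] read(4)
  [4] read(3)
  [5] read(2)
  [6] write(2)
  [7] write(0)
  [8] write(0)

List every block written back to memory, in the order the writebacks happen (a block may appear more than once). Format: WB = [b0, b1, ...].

WB = [2, 4, 2]

  0 | W B2 → L0 miss [D]
  1 | R B0 → L0 miss wb→B2 [-]
  2 | W B4 → L0 miss [D]
  3 | R B4 → L0 hit [D]
  4 | R B3 → L1 miss [-]
  5 | R B2 → L0 miss wb→B4 [-]
  6 | W B2 → L0 hit [D]
  7 | W B0 → L0 miss wb→B2 [D]
  8 | W B0 → L0 hit [D]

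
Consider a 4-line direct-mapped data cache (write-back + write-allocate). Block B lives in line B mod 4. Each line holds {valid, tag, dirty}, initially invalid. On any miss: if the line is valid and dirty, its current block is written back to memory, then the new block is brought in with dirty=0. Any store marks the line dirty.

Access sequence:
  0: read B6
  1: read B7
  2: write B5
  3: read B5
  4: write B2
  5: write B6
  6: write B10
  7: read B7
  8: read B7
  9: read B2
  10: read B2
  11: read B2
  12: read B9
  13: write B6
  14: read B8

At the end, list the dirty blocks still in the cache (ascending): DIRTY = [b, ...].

DIRTY = [6]

  0 | R B6 → L2 miss [-]
  1 | R B7 → L3 miss [-]
  2 | W B5 → L1 miss [D]
  3 | R B5 → L1 hit [D]
  4 | W B2 → L2 miss [D]
  5 | W B6 → L2 miss wb→B2 [D]
  6 | W B10 → L2 miss wb→B6 [D]
  7 | R B7 → L3 hit [-]
  8 | R B7 → L3 hit [-]
  9 | R B2 → L2 miss wb→B10 [-]
  10 | R B2 → L2 hit [-]
  11 | R B2 → L2 hit [-]
  12 | R B9 → L1 miss wb→B5 [-]
  13 | W B6 → L2 miss [D]
  14 | R B8 → L0 miss [-]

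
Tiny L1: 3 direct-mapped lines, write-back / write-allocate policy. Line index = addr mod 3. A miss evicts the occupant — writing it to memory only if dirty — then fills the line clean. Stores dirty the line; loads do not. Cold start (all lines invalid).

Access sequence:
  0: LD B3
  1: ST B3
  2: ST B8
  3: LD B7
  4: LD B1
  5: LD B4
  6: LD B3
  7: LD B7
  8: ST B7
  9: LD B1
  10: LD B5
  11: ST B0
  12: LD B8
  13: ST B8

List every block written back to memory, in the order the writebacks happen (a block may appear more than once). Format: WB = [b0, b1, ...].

0: R B3 → L0 miss [-]
1: W B3 → L0 hit [D]
2: W B8 → L2 miss [D]
3: R B7 → L1 miss [-]
4: R B1 → L1 miss [-]
5: R B4 → L1 miss [-]
6: R B3 → L0 hit [D]
7: R B7 → L1 miss [-]
8: W B7 → L1 hit [D]
9: R B1 → L1 miss wb→B7 [-]
10: R B5 → L2 miss wb→B8 [-]
11: W B0 → L0 miss wb→B3 [D]
12: R B8 → L2 miss [-]
13: W B8 → L2 hit [D]

WB = [7, 8, 3]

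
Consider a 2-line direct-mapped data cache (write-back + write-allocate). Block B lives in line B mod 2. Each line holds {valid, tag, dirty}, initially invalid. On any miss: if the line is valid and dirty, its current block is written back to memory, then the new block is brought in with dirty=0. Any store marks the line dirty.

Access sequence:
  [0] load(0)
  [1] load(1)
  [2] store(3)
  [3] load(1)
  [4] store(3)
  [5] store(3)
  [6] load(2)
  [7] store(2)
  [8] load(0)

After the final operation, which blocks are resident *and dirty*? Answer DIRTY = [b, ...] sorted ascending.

  0 | R B0 → L0 miss [-]
  1 | R B1 → L1 miss [-]
  2 | W B3 → L1 miss [D]
  3 | R B1 → L1 miss wb→B3 [-]
  4 | W B3 → L1 miss [D]
  5 | W B3 → L1 hit [D]
  6 | R B2 → L0 miss [-]
  7 | W B2 → L0 hit [D]
  8 | R B0 → L0 miss wb→B2 [-]

DIRTY = [3]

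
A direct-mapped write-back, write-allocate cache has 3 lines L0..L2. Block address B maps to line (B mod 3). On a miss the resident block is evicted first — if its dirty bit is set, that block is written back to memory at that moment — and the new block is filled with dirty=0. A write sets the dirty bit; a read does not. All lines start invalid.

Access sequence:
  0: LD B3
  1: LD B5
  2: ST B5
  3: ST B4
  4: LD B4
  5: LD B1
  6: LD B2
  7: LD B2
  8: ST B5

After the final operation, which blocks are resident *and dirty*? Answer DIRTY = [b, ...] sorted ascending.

DIRTY = [5]

0: R B3 → L0 miss [-]
1: R B5 → L2 miss [-]
2: W B5 → L2 hit [D]
3: W B4 → L1 miss [D]
4: R B4 → L1 hit [D]
5: R B1 → L1 miss wb→B4 [-]
6: R B2 → L2 miss wb→B5 [-]
7: R B2 → L2 hit [-]
8: W B5 → L2 miss [D]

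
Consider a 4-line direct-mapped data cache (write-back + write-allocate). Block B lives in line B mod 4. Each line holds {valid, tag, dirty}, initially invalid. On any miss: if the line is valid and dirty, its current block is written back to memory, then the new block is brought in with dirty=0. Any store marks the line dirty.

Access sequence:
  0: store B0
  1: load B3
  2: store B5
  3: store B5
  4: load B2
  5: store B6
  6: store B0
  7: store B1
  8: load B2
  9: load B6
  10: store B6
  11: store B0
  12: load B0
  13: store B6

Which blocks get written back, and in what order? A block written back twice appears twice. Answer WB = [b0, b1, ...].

0: W B0 -> L0 miss  d=D]
1: R B3 -> L3 miss  d=-]
2: W B5 -> L1 miss  d=D]
3: W B5 -> L1 hit  d=D]
4: R B2 -> L2 miss  d=-]
5: W B6 -> L2 miss  d=D]
6: W B0 -> L0 hit  d=D]
7: W B1 -> L1 miss wb->B5  d=D]
8: R B2 -> L2 miss wb->B6  d=-]
9: R B6 -> L2 miss  d=-]
10: W B6 -> L2 hit  d=D]
11: W B0 -> L0 hit  d=D]
12: R B0 -> L0 hit  d=D]
13: W B6 -> L2 hit  d=D]

WB = [5, 6]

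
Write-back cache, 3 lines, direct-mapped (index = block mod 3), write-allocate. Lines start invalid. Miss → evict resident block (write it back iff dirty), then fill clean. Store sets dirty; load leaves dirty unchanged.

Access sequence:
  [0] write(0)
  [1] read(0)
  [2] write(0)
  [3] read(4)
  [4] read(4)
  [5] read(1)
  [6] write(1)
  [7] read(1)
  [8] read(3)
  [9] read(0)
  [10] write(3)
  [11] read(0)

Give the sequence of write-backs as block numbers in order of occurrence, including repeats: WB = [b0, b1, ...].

0: W B0 -> L0 miss  d=D]
1: R B0 -> L0 hit  d=D]
2: W B0 -> L0 hit  d=D]
3: R B4 -> L1 miss  d=-]
4: R B4 -> L1 hit  d=-]
5: R B1 -> L1 miss  d=-]
6: W B1 -> L1 hit  d=D]
7: R B1 -> L1 hit  d=D]
8: R B3 -> L0 miss wb->B0  d=-]
9: R B0 -> L0 miss  d=-]
10: W B3 -> L0 miss  d=D]
11: R B0 -> L0 miss wb->B3  d=-]

WB = [0, 3]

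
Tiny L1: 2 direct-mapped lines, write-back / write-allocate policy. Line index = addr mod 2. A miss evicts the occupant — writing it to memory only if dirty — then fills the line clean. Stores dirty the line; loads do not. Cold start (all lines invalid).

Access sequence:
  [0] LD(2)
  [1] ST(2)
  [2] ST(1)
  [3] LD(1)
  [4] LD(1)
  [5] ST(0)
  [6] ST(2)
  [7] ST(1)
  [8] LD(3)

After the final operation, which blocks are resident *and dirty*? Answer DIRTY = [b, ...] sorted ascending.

0: R B2 → L0 miss [-]
1: W B2 → L0 hit [D]
2: W B1 → L1 miss [D]
3: R B1 → L1 hit [D]
4: R B1 → L1 hit [D]
5: W B0 → L0 miss wb→B2 [D]
6: W B2 → L0 miss wb→B0 [D]
7: W B1 → L1 hit [D]
8: R B3 → L1 miss wb→B1 [-]

DIRTY = [2]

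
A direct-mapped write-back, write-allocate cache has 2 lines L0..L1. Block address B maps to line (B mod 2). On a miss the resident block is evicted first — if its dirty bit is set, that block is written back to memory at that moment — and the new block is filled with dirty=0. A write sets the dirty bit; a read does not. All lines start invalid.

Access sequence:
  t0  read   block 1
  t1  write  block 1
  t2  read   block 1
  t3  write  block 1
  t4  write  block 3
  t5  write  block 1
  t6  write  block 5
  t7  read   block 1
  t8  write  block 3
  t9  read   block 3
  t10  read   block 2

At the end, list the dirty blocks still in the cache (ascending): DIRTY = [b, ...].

0: R B1 → L1 miss [-]
1: W B1 → L1 hit [D]
2: R B1 → L1 hit [D]
3: W B1 → L1 hit [D]
4: W B3 → L1 miss wb→B1 [D]
5: W B1 → L1 miss wb→B3 [D]
6: W B5 → L1 miss wb→B1 [D]
7: R B1 → L1 miss wb→B5 [-]
8: W B3 → L1 miss [D]
9: R B3 → L1 hit [D]
10: R B2 → L0 miss [-]

DIRTY = [3]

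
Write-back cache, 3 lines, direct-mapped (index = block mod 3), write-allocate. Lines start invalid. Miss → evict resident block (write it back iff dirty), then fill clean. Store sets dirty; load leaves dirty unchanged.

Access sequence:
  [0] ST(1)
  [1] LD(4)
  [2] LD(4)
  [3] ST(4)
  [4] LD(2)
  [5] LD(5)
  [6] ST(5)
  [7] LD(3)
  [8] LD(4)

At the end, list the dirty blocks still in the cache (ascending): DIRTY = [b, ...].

DIRTY = [4, 5]

0: W B1 -> L1 miss  d=D]
1: R B4 -> L1 miss wb->B1  d=-]
2: R B4 -> L1 hit  d=-]
3: W B4 -> L1 hit  d=D]
4: R B2 -> L2 miss  d=-]
5: R B5 -> L2 miss  d=-]
6: W B5 -> L2 hit  d=D]
7: R B3 -> L0 miss  d=-]
8: R B4 -> L1 hit  d=D]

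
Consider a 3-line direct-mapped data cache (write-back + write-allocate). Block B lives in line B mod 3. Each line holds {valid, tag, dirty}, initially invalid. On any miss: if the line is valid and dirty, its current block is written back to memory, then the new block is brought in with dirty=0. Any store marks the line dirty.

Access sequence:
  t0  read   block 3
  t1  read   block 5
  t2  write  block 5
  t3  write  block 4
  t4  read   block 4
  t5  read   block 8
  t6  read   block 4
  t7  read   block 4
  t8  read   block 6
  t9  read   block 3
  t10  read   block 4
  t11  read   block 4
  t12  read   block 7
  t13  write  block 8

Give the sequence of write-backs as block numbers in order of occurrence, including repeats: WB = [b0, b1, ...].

0: R B3 → L0 miss [-]
1: R B5 → L2 miss [-]
2: W B5 → L2 hit [D]
3: W B4 → L1 miss [D]
4: R B4 → L1 hit [D]
5: R B8 → L2 miss wb→B5 [-]
6: R B4 → L1 hit [D]
7: R B4 → L1 hit [D]
8: R B6 → L0 miss [-]
9: R B3 → L0 miss [-]
10: R B4 → L1 hit [D]
11: R B4 → L1 hit [D]
12: R B7 → L1 miss wb→B4 [-]
13: W B8 → L2 hit [D]

WB = [5, 4]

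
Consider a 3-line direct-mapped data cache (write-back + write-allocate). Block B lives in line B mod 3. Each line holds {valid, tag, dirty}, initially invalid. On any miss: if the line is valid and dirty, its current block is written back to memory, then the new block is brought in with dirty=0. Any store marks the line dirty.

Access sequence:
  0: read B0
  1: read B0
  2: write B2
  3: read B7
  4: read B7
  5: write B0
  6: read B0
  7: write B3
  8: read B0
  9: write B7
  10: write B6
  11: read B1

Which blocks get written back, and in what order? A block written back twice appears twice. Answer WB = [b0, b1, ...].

WB = [0, 3, 7]

0: R B0 -> L0 miss  d=-]
1: R B0 -> L0 hit  d=-]
2: W B2 -> L2 miss  d=D]
3: R B7 -> L1 miss  d=-]
4: R B7 -> L1 hit  d=-]
5: W B0 -> L0 hit  d=D]
6: R B0 -> L0 hit  d=D]
7: W B3 -> L0 miss wb->B0  d=D]
8: R B0 -> L0 miss wb->B3  d=-]
9: W B7 -> L1 hit  d=D]
10: W B6 -> L0 miss  d=D]
11: R B1 -> L1 miss wb->B7  d=-]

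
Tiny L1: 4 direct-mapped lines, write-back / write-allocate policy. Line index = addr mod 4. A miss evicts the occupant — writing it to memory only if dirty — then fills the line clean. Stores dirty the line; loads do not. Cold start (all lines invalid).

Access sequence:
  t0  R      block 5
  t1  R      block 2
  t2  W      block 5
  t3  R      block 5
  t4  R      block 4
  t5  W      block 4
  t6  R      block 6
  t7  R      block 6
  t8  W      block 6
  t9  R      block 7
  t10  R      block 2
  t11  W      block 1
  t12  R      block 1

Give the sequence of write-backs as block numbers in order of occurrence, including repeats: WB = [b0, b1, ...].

WB = [6, 5]

  0 | R B5 → L1 miss [-]
  1 | R B2 → L2 miss [-]
  2 | W B5 → L1 hit [D]
  3 | R B5 → L1 hit [D]
  4 | R B4 → L0 miss [-]
  5 | W B4 → L0 hit [D]
  6 | R B6 → L2 miss [-]
  7 | R B6 → L2 hit [-]
  8 | W B6 → L2 hit [D]
  9 | R B7 → L3 miss [-]
  10 | R B2 → L2 miss wb→B6 [-]
  11 | W B1 → L1 miss wb→B5 [D]
  12 | R B1 → L1 hit [D]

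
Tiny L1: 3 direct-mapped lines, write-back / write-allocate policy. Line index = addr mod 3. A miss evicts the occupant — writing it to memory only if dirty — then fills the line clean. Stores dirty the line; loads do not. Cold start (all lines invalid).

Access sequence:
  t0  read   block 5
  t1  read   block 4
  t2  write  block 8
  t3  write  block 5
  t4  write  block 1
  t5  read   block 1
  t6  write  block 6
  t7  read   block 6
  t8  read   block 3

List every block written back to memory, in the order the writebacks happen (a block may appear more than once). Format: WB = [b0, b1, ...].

  0 | R B5 → L2 miss [-]
  1 | R B4 → L1 miss [-]
  2 | W B8 → L2 miss [D]
  3 | W B5 → L2 miss wb→B8 [D]
  4 | W B1 → L1 miss [D]
  5 | R B1 → L1 hit [D]
  6 | W B6 → L0 miss [D]
  7 | R B6 → L0 hit [D]
  8 | R B3 → L0 miss wb→B6 [-]

WB = [8, 6]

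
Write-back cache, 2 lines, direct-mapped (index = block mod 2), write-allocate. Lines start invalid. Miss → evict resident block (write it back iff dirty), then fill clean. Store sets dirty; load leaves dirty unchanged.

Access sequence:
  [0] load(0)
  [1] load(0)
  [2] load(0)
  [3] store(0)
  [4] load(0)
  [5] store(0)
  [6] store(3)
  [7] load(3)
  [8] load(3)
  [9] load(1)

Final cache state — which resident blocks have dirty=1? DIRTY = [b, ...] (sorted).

DIRTY = [0]

0: R B0 → L0 miss [-]
1: R B0 → L0 hit [-]
2: R B0 → L0 hit [-]
3: W B0 → L0 hit [D]
4: R B0 → L0 hit [D]
5: W B0 → L0 hit [D]
6: W B3 → L1 miss [D]
7: R B3 → L1 hit [D]
8: R B3 → L1 hit [D]
9: R B1 → L1 miss wb→B3 [-]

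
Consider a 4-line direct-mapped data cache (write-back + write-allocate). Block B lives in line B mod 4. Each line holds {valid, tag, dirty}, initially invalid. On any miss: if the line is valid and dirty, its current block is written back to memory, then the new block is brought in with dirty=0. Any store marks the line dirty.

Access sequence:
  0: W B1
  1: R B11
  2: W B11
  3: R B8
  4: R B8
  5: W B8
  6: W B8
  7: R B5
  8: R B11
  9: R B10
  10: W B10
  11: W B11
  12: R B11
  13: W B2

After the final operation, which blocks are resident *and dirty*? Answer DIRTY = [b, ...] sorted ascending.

DIRTY = [2, 8, 11]

0: W B1 -> L1 miss  d=D]
1: R B11 -> L3 miss  d=-]
2: W B11 -> L3 hit  d=D]
3: R B8 -> L0 miss  d=-]
4: R B8 -> L0 hit  d=-]
5: W B8 -> L0 hit  d=D]
6: W B8 -> L0 hit  d=D]
7: R B5 -> L1 miss wb->B1  d=-]
8: R B11 -> L3 hit  d=D]
9: R B10 -> L2 miss  d=-]
10: W B10 -> L2 hit  d=D]
11: W B11 -> L3 hit  d=D]
12: R B11 -> L3 hit  d=D]
13: W B2 -> L2 miss wb->B10  d=D]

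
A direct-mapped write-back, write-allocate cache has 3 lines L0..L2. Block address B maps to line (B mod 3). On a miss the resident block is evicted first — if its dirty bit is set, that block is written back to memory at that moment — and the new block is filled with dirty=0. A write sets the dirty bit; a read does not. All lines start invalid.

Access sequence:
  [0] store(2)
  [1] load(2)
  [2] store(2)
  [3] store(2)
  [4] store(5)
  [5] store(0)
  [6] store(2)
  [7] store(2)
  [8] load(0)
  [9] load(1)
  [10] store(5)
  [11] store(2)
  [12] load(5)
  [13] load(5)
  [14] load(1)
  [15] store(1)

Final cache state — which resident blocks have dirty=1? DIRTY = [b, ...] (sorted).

DIRTY = [0, 1]

0: W B2 → L2 miss [D]
1: R B2 → L2 hit [D]
2: W B2 → L2 hit [D]
3: W B2 → L2 hit [D]
4: W B5 → L2 miss wb→B2 [D]
5: W B0 → L0 miss [D]
6: W B2 → L2 miss wb→B5 [D]
7: W B2 → L2 hit [D]
8: R B0 → L0 hit [D]
9: R B1 → L1 miss [-]
10: W B5 → L2 miss wb→B2 [D]
11: W B2 → L2 miss wb→B5 [D]
12: R B5 → L2 miss wb→B2 [-]
13: R B5 → L2 hit [-]
14: R B1 → L1 hit [-]
15: W B1 → L1 hit [D]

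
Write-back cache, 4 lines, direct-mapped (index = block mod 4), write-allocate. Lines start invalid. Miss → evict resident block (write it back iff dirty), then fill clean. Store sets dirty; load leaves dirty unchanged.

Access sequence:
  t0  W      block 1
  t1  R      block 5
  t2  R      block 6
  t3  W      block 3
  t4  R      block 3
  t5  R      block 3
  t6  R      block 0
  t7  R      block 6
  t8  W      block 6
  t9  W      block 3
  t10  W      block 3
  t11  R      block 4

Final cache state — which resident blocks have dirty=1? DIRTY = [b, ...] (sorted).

0: W B1 → L1 miss [D]
1: R B5 → L1 miss wb→B1 [-]
2: R B6 → L2 miss [-]
3: W B3 → L3 miss [D]
4: R B3 → L3 hit [D]
5: R B3 → L3 hit [D]
6: R B0 → L0 miss [-]
7: R B6 → L2 hit [-]
8: W B6 → L2 hit [D]
9: W B3 → L3 hit [D]
10: W B3 → L3 hit [D]
11: R B4 → L0 miss [-]

DIRTY = [3, 6]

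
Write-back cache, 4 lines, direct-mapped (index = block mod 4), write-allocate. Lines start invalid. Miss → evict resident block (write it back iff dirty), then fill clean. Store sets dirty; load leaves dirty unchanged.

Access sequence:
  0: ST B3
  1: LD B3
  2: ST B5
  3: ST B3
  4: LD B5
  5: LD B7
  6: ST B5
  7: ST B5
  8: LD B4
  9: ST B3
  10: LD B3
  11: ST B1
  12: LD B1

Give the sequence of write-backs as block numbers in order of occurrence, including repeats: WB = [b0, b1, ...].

WB = [3, 5]

  0 | W B3 → L3 miss [D]
  1 | R B3 → L3 hit [D]
  2 | W B5 → L1 miss [D]
  3 | W B3 → L3 hit [D]
  4 | R B5 → L1 hit [D]
  5 | R B7 → L3 miss wb→B3 [-]
  6 | W B5 → L1 hit [D]
  7 | W B5 → L1 hit [D]
  8 | R B4 → L0 miss [-]
  9 | W B3 → L3 miss [D]
  10 | R B3 → L3 hit [D]
  11 | W B1 → L1 miss wb→B5 [D]
  12 | R B1 → L1 hit [D]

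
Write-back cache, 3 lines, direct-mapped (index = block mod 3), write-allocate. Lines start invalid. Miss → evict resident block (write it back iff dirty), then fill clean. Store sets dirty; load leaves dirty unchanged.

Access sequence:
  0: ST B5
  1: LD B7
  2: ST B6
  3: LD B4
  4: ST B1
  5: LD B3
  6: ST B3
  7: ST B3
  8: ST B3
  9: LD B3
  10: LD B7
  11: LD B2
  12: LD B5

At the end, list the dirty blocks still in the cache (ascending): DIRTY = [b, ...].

0: W B5 -> L2 miss  d=D]
1: R B7 -> L1 miss  d=-]
2: W B6 -> L0 miss  d=D]
3: R B4 -> L1 miss  d=-]
4: W B1 -> L1 miss  d=D]
5: R B3 -> L0 miss wb->B6  d=-]
6: W B3 -> L0 hit  d=D]
7: W B3 -> L0 hit  d=D]
8: W B3 -> L0 hit  d=D]
9: R B3 -> L0 hit  d=D]
10: R B7 -> L1 miss wb->B1  d=-]
11: R B2 -> L2 miss wb->B5  d=-]
12: R B5 -> L2 miss  d=-]

DIRTY = [3]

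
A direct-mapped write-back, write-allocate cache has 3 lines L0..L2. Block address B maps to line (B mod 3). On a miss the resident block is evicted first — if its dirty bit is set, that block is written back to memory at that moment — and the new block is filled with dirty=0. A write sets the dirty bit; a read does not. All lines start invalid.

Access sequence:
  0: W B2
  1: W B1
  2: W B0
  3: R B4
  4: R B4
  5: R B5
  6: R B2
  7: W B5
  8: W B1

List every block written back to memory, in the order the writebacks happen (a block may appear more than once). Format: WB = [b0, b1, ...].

WB = [1, 2]

0: W B2 → L2 miss [D]
1: W B1 → L1 miss [D]
2: W B0 → L0 miss [D]
3: R B4 → L1 miss wb→B1 [-]
4: R B4 → L1 hit [-]
5: R B5 → L2 miss wb→B2 [-]
6: R B2 → L2 miss [-]
7: W B5 → L2 miss [D]
8: W B1 → L1 miss [D]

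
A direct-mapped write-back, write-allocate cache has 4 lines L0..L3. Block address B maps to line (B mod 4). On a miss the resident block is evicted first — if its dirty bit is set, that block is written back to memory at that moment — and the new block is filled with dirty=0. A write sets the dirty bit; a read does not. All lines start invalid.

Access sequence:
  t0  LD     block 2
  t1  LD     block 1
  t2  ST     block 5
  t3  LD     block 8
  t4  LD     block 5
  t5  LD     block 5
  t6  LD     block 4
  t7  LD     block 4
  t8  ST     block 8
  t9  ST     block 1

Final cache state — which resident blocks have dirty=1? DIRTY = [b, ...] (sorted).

  0 | R B2 → L2 miss [-]
  1 | R B1 → L1 miss [-]
  2 | W B5 → L1 miss [D]
  3 | R B8 → L0 miss [-]
  4 | R B5 → L1 hit [D]
  5 | R B5 → L1 hit [D]
  6 | R B4 → L0 miss [-]
  7 | R B4 → L0 hit [-]
  8 | W B8 → L0 miss [D]
  9 | W B1 → L1 miss wb→B5 [D]

DIRTY = [1, 8]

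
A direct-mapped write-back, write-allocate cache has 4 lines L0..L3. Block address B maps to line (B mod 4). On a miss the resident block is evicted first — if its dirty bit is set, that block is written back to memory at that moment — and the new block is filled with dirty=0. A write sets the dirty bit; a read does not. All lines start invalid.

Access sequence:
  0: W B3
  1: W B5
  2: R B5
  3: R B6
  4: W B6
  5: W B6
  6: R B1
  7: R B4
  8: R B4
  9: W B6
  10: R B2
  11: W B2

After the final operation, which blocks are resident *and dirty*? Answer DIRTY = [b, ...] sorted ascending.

0: W B3 → L3 miss [D]
1: W B5 → L1 miss [D]
2: R B5 → L1 hit [D]
3: R B6 → L2 miss [-]
4: W B6 → L2 hit [D]
5: W B6 → L2 hit [D]
6: R B1 → L1 miss wb→B5 [-]
7: R B4 → L0 miss [-]
8: R B4 → L0 hit [-]
9: W B6 → L2 hit [D]
10: R B2 → L2 miss wb→B6 [-]
11: W B2 → L2 hit [D]

DIRTY = [2, 3]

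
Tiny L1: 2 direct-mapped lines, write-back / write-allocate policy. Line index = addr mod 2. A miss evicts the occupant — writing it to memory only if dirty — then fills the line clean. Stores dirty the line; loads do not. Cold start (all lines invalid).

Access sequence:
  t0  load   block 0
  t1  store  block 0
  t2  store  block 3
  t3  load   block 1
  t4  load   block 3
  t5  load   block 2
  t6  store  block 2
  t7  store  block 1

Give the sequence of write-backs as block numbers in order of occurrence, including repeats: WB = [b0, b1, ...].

0: R B0 → L0 miss [-]
1: W B0 → L0 hit [D]
2: W B3 → L1 miss [D]
3: R B1 → L1 miss wb→B3 [-]
4: R B3 → L1 miss [-]
5: R B2 → L0 miss wb→B0 [-]
6: W B2 → L0 hit [D]
7: W B1 → L1 miss [D]

WB = [3, 0]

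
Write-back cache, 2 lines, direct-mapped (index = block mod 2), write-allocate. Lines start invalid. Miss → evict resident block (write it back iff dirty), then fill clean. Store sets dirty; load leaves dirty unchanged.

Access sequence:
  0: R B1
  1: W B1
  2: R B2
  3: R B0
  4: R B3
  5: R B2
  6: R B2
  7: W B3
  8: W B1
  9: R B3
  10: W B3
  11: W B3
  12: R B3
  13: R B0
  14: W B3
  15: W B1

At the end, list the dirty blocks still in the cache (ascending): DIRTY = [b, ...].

  0 | R B1 → L1 miss [-]
  1 | W B1 → L1 hit [D]
  2 | R B2 → L0 miss [-]
  3 | R B0 → L0 miss [-]
  4 | R B3 → L1 miss wb→B1 [-]
  5 | R B2 → L0 miss [-]
  6 | R B2 → L0 hit [-]
  7 | W B3 → L1 hit [D]
  8 | W B1 → L1 miss wb→B3 [D]
  9 | R B3 → L1 miss wb→B1 [-]
  10 | W B3 → L1 hit [D]
  11 | W B3 → L1 hit [D]
  12 | R B3 → L1 hit [D]
  13 | R B0 → L0 miss [-]
  14 | W B3 → L1 hit [D]
  15 | W B1 → L1 miss wb→B3 [D]

DIRTY = [1]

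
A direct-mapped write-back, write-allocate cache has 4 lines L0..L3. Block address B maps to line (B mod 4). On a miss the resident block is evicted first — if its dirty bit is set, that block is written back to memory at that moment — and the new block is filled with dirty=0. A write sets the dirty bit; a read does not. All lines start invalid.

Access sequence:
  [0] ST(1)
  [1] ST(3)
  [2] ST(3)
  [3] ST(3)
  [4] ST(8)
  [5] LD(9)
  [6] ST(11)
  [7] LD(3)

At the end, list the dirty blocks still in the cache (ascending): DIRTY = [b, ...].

DIRTY = [8]

0: W B1 -> L1 miss  d=D]
1: W B3 -> L3 miss  d=D]
2: W B3 -> L3 hit  d=D]
3: W B3 -> L3 hit  d=D]
4: W B8 -> L0 miss  d=D]
5: R B9 -> L1 miss wb->B1  d=-]
6: W B11 -> L3 miss wb->B3  d=D]
7: R B3 -> L3 miss wb->B11  d=-]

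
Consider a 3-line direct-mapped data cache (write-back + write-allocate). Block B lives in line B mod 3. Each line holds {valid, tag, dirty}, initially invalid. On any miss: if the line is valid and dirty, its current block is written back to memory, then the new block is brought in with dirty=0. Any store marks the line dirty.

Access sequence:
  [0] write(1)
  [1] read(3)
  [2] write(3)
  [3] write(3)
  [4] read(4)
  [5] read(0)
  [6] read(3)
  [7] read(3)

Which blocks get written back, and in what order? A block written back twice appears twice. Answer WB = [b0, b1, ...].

  0 | W B1 → L1 miss [D]
  1 | R B3 → L0 miss [-]
  2 | W B3 → L0 hit [D]
  3 | W B3 → L0 hit [D]
  4 | R B4 → L1 miss wb→B1 [-]
  5 | R B0 → L0 miss wb→B3 [-]
  6 | R B3 → L0 miss [-]
  7 | R B3 → L0 hit [-]

WB = [1, 3]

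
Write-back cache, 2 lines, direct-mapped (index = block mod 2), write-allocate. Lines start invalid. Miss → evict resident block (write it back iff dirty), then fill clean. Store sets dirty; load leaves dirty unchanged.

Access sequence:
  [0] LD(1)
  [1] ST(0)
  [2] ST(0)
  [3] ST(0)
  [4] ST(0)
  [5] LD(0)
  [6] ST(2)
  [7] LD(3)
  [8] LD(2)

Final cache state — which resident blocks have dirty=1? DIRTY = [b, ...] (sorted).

0: R B1 -> L1 miss  d=-]
1: W B0 -> L0 miss  d=D]
2: W B0 -> L0 hit  d=D]
3: W B0 -> L0 hit  d=D]
4: W B0 -> L0 hit  d=D]
5: R B0 -> L0 hit  d=D]
6: W B2 -> L0 miss wb->B0  d=D]
7: R B3 -> L1 miss  d=-]
8: R B2 -> L0 hit  d=D]

DIRTY = [2]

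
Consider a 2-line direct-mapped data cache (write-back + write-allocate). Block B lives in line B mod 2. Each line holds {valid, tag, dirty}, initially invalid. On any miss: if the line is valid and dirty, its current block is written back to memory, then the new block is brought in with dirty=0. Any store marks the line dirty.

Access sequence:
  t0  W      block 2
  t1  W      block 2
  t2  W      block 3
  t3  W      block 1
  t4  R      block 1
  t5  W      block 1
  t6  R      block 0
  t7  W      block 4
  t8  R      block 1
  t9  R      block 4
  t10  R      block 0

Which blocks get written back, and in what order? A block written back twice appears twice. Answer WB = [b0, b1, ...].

WB = [3, 2, 4]

0: W B2 → L0 miss [D]
1: W B2 → L0 hit [D]
2: W B3 → L1 miss [D]
3: W B1 → L1 miss wb→B3 [D]
4: R B1 → L1 hit [D]
5: W B1 → L1 hit [D]
6: R B0 → L0 miss wb→B2 [-]
7: W B4 → L0 miss [D]
8: R B1 → L1 hit [D]
9: R B4 → L0 hit [D]
10: R B0 → L0 miss wb→B4 [-]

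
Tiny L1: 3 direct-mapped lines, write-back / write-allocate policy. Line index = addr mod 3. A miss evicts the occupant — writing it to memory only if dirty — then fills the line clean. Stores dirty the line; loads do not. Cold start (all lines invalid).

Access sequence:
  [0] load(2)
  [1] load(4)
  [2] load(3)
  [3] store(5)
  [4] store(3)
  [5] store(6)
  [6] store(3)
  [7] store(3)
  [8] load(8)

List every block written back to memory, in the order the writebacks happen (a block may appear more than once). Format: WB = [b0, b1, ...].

0: R B2 -> L2 miss  d=-]
1: R B4 -> L1 miss  d=-]
2: R B3 -> L0 miss  d=-]
3: W B5 -> L2 miss  d=D]
4: W B3 -> L0 hit  d=D]
5: W B6 -> L0 miss wb->B3  d=D]
6: W B3 -> L0 miss wb->B6  d=D]
7: W B3 -> L0 hit  d=D]
8: R B8 -> L2 miss wb->B5  d=-]

WB = [3, 6, 5]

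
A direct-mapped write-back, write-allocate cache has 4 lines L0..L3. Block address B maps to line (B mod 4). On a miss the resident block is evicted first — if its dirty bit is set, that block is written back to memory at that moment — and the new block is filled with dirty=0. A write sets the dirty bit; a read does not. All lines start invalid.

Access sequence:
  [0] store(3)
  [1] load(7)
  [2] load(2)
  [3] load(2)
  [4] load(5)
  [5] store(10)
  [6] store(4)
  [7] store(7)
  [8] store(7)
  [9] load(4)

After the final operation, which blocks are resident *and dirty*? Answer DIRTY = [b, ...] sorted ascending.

DIRTY = [4, 7, 10]

0: W B3 -> L3 miss  d=D]
1: R B7 -> L3 miss wb->B3  d=-]
2: R B2 -> L2 miss  d=-]
3: R B2 -> L2 hit  d=-]
4: R B5 -> L1 miss  d=-]
5: W B10 -> L2 miss  d=D]
6: W B4 -> L0 miss  d=D]
7: W B7 -> L3 hit  d=D]
8: W B7 -> L3 hit  d=D]
9: R B4 -> L0 hit  d=D]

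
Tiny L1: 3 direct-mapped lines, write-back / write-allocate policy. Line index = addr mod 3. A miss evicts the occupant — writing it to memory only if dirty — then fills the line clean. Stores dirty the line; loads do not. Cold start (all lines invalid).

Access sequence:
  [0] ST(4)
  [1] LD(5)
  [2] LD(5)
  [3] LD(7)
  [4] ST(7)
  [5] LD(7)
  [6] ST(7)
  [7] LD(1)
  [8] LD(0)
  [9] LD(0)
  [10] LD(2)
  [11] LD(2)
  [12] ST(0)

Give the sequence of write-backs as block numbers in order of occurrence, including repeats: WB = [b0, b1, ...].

0: W B4 -> L1 miss  d=D]
1: R B5 -> L2 miss  d=-]
2: R B5 -> L2 hit  d=-]
3: R B7 -> L1 miss wb->B4  d=-]
4: W B7 -> L1 hit  d=D]
5: R B7 -> L1 hit  d=D]
6: W B7 -> L1 hit  d=D]
7: R B1 -> L1 miss wb->B7  d=-]
8: R B0 -> L0 miss  d=-]
9: R B0 -> L0 hit  d=-]
10: R B2 -> L2 miss  d=-]
11: R B2 -> L2 hit  d=-]
12: W B0 -> L0 hit  d=D]

WB = [4, 7]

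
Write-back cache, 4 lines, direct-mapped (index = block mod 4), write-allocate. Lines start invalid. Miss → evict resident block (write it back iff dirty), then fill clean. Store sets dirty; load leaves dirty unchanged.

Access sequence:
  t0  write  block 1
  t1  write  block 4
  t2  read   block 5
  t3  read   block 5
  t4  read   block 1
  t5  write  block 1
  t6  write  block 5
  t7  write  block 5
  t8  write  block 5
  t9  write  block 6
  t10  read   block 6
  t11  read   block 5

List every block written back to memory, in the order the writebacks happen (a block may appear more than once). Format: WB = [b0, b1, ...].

0: W B1 -> L1 miss  d=D]
1: W B4 -> L0 miss  d=D]
2: R B5 -> L1 miss wb->B1  d=-]
3: R B5 -> L1 hit  d=-]
4: R B1 -> L1 miss  d=-]
5: W B1 -> L1 hit  d=D]
6: W B5 -> L1 miss wb->B1  d=D]
7: W B5 -> L1 hit  d=D]
8: W B5 -> L1 hit  d=D]
9: W B6 -> L2 miss  d=D]
10: R B6 -> L2 hit  d=D]
11: R B5 -> L1 hit  d=D]

WB = [1, 1]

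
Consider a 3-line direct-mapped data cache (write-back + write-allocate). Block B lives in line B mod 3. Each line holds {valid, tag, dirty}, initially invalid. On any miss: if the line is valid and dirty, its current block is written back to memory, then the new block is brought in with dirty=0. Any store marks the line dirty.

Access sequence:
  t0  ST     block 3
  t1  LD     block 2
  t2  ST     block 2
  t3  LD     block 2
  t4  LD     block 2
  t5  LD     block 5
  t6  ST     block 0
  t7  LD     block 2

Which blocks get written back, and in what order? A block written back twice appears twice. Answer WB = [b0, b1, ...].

WB = [2, 3]

  0 | W B3 → L0 miss [D]
  1 | R B2 → L2 miss [-]
  2 | W B2 → L2 hit [D]
  3 | R B2 → L2 hit [D]
  4 | R B2 → L2 hit [D]
  5 | R B5 → L2 miss wb→B2 [-]
  6 | W B0 → L0 miss wb→B3 [D]
  7 | R B2 → L2 miss [-]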